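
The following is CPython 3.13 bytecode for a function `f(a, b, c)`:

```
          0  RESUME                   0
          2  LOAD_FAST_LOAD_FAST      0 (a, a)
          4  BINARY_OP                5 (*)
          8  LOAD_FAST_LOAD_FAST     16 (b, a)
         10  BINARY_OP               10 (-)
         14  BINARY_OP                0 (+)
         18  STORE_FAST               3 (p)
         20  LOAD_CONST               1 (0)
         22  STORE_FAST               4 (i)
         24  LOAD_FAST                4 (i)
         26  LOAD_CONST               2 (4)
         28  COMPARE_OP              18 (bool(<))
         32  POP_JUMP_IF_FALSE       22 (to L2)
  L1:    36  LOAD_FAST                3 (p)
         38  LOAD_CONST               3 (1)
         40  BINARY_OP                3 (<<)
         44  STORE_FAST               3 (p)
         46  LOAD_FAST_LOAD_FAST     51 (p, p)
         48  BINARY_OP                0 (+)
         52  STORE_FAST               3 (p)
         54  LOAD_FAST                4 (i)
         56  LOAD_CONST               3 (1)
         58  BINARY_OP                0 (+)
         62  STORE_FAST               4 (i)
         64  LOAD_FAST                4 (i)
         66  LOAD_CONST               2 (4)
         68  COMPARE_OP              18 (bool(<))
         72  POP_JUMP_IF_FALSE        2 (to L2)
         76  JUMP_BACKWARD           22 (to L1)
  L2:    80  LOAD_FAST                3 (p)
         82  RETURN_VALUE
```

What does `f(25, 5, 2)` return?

154880

LOAD_FAST_LOAD_FAST a,a → push 25,25
BINARY_OP * → 25 * 25 = 625
LOAD_FAST_LOAD_FAST b,a → push 5,25
BINARY_OP - → 5 - 25 = -20
BINARY_OP + → 625 + -20 = 605
STORE_FAST p → p=605
LOAD_CONST → push 0
STORE_FAST i → i=0
LOAD_FAST i → push 0
LOAD_CONST → push 4
COMPARE_OP bool(<) → 0 vs 4 = True
POP_JUMP_IF_FALSE → pop True; no jump
LOAD_FAST p → push 605
LOAD_CONST → push 1
BINARY_OP << → 605 << 1 = 1210
STORE_FAST p → p=1210
LOAD_FAST_LOAD_FAST p,p → push 1210,1210
BINARY_OP + → 1210 + 1210 = 2420
STORE_FAST p → p=2420
LOAD_FAST i → push 0
LOAD_CONST → push 1
BINARY_OP + → 0 + 1 = 1
STORE_FAST i → i=1
LOAD_FAST i → push 1
LOAD_CONST → push 4
COMPARE_OP bool(<) → 1 vs 4 = True
POP_JUMP_IF_FALSE → pop True; no jump
LOAD_FAST p → push 2420
LOAD_CONST → push 1
BINARY_OP << → 2420 << 1 = 4840
STORE_FAST p → p=4840
LOAD_FAST_LOAD_FAST p,p → push 4840,4840
BINARY_OP + → 4840 + 4840 = 9680
STORE_FAST p → p=9680
LOAD_FAST i → push 1
LOAD_CONST → push 1
BINARY_OP + → 1 + 1 = 2
STORE_FAST i → i=2
LOAD_FAST i → push 2
LOAD_CONST → push 4
COMPARE_OP bool(<) → 2 vs 4 = True
POP_JUMP_IF_FALSE → pop True; no jump
LOAD_FAST p → push 9680
LOAD_CONST → push 1
BINARY_OP << → 9680 << 1 = 19360
STORE_FAST p → p=19360
LOAD_FAST_LOAD_FAST p,p → push 19360,19360
BINARY_OP + → 19360 + 19360 = 38720
STORE_FAST p → p=38720
LOAD_FAST i → push 2
LOAD_CONST → push 1
BINARY_OP + → 2 + 1 = 3
STORE_FAST i → i=3
LOAD_FAST i → push 3
LOAD_CONST → push 4
COMPARE_OP bool(<) → 3 vs 4 = True
POP_JUMP_IF_FALSE → pop True; no jump
LOAD_FAST p → push 38720
LOAD_CONST → push 1
BINARY_OP << → 38720 << 1 = 77440
STORE_FAST p → p=77440
LOAD_FAST_LOAD_FAST p,p → push 77440,77440
BINARY_OP + → 77440 + 77440 = 154880
STORE_FAST p → p=154880
LOAD_FAST i → push 3
LOAD_CONST → push 1
BINARY_OP + → 3 + 1 = 4
STORE_FAST i → i=4
LOAD_FAST i → push 4
LOAD_CONST → push 4
COMPARE_OP bool(<) → 4 vs 4 = False
POP_JUMP_IF_FALSE → pop False; jump
LOAD_FAST p → push 154880
RETURN_VALUE → return 154880.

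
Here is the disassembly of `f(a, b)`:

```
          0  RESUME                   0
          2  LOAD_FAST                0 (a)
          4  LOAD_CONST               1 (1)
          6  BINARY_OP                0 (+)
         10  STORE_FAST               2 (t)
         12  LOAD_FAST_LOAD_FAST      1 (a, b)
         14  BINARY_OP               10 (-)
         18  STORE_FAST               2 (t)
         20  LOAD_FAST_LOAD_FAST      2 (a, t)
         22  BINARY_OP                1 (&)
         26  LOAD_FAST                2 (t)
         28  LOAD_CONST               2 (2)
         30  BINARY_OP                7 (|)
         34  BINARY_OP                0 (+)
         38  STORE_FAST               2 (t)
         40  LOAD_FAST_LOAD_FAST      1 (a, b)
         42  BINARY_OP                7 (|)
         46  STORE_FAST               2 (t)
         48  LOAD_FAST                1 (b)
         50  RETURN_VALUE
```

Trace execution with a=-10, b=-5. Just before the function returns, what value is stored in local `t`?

-1

LOAD_FAST a → push -10. Stack: [-10]
LOAD_CONST → push 1. Stack: [-10, 1]
BINARY_OP + → -10 + 1 = -9. Stack: [-9]
STORE_FAST t → t=-9. Stack: []
LOAD_FAST_LOAD_FAST a,b → push -10,-5. Stack: [-10, -5]
BINARY_OP - → -10 - -5 = -5. Stack: [-5]
STORE_FAST t → t=-5. Stack: []
LOAD_FAST_LOAD_FAST a,t → push -10,-5. Stack: [-10, -5]
BINARY_OP & → -10 & -5 = -14. Stack: [-14]
LOAD_FAST t → push -5. Stack: [-14, -5]
LOAD_CONST → push 2. Stack: [-14, -5, 2]
BINARY_OP | → -5 | 2 = -5. Stack: [-14, -5]
BINARY_OP + → -14 + -5 = -19. Stack: [-19]
STORE_FAST t → t=-19. Stack: []
LOAD_FAST_LOAD_FAST a,b → push -10,-5. Stack: [-10, -5]
BINARY_OP | → -10 | -5 = -1. Stack: [-1]
STORE_FAST t → t=-1. Stack: []
LOAD_FAST b → push -5. Stack: [-5]
RETURN_VALUE → return -5.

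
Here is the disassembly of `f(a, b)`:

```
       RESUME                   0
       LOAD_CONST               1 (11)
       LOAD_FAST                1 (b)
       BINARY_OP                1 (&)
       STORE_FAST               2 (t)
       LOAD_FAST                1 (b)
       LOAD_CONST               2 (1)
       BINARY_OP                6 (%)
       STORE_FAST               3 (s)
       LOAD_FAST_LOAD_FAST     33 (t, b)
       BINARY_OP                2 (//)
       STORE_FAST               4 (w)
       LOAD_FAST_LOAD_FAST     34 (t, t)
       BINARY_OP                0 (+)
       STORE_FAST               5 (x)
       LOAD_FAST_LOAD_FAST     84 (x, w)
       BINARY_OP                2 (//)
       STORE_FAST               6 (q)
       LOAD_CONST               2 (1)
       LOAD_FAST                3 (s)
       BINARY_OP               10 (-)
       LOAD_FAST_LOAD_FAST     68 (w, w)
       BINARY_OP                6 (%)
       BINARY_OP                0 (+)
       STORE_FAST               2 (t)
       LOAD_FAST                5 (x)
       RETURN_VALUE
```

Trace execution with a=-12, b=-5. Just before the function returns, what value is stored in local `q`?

LOAD_CONST → push 11. Stack: [11]
LOAD_FAST b → push -5. Stack: [11, -5]
BINARY_OP & → 11 & -5 = 11. Stack: [11]
STORE_FAST t → t=11. Stack: []
LOAD_FAST b → push -5. Stack: [-5]
LOAD_CONST → push 1. Stack: [-5, 1]
BINARY_OP % → -5 % 1 = 0. Stack: [0]
STORE_FAST s → s=0. Stack: []
LOAD_FAST_LOAD_FAST t,b → push 11,-5. Stack: [11, -5]
BINARY_OP // → 11 // -5 = -3. Stack: [-3]
STORE_FAST w → w=-3. Stack: []
LOAD_FAST_LOAD_FAST t,t → push 11,11. Stack: [11, 11]
BINARY_OP + → 11 + 11 = 22. Stack: [22]
STORE_FAST x → x=22. Stack: []
LOAD_FAST_LOAD_FAST x,w → push 22,-3. Stack: [22, -3]
BINARY_OP // → 22 // -3 = -8. Stack: [-8]
STORE_FAST q → q=-8. Stack: []
LOAD_CONST → push 1. Stack: [1]
LOAD_FAST s → push 0. Stack: [1, 0]
BINARY_OP - → 1 - 0 = 1. Stack: [1]
LOAD_FAST_LOAD_FAST w,w → push -3,-3. Stack: [1, -3, -3]
BINARY_OP % → -3 % -3 = 0. Stack: [1, 0]
BINARY_OP + → 1 + 0 = 1. Stack: [1]
STORE_FAST t → t=1. Stack: []
LOAD_FAST x → push 22. Stack: [22]
RETURN_VALUE → return 22.

-8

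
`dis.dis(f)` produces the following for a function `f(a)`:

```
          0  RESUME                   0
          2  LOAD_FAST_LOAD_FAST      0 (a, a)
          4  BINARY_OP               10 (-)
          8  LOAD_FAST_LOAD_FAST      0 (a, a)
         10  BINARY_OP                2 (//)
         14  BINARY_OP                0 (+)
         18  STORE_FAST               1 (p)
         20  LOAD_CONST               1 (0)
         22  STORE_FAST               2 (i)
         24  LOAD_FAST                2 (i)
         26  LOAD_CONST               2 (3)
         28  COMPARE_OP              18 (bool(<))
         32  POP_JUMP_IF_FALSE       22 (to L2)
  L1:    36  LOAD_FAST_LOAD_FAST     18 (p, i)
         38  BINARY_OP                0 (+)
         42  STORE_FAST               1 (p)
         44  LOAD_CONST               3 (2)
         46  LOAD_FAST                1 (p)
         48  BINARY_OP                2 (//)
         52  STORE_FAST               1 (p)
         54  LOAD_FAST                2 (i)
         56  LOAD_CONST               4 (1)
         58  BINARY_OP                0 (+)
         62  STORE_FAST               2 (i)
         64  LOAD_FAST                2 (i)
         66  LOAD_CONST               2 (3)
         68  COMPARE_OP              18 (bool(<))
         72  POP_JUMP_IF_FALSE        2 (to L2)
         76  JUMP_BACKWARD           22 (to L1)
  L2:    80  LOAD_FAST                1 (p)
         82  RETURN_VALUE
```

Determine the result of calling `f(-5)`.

LOAD_FAST_LOAD_FAST a,a → push -5,-5. Stack: [-5, -5]
BINARY_OP - → -5 - -5 = 0. Stack: [0]
LOAD_FAST_LOAD_FAST a,a → push -5,-5. Stack: [0, -5, -5]
BINARY_OP // → -5 // -5 = 1. Stack: [0, 1]
BINARY_OP + → 0 + 1 = 1. Stack: [1]
STORE_FAST p → p=1. Stack: []
LOAD_CONST → push 0. Stack: [0]
STORE_FAST i → i=0. Stack: []
LOAD_FAST i → push 0. Stack: [0]
LOAD_CONST → push 3. Stack: [0, 3]
COMPARE_OP bool(<) → 0 vs 3 = True. Stack: [True]
POP_JUMP_IF_FALSE → pop True; no jump. Stack: []
LOAD_FAST_LOAD_FAST p,i → push 1,0. Stack: [1, 0]
BINARY_OP + → 1 + 0 = 1. Stack: [1]
STORE_FAST p → p=1. Stack: []
LOAD_CONST → push 2. Stack: [2]
LOAD_FAST p → push 1. Stack: [2, 1]
BINARY_OP // → 2 // 1 = 2. Stack: [2]
STORE_FAST p → p=2. Stack: []
LOAD_FAST i → push 0. Stack: [0]
LOAD_CONST → push 1. Stack: [0, 1]
BINARY_OP + → 0 + 1 = 1. Stack: [1]
STORE_FAST i → i=1. Stack: []
LOAD_FAST i → push 1. Stack: [1]
LOAD_CONST → push 3. Stack: [1, 3]
COMPARE_OP bool(<) → 1 vs 3 = True. Stack: [True]
POP_JUMP_IF_FALSE → pop True; no jump. Stack: []
LOAD_FAST_LOAD_FAST p,i → push 2,1. Stack: [2, 1]
BINARY_OP + → 2 + 1 = 3. Stack: [3]
STORE_FAST p → p=3. Stack: []
LOAD_CONST → push 2. Stack: [2]
LOAD_FAST p → push 3. Stack: [2, 3]
BINARY_OP // → 2 // 3 = 0. Stack: [0]
STORE_FAST p → p=0. Stack: []
LOAD_FAST i → push 1. Stack: [1]
LOAD_CONST → push 1. Stack: [1, 1]
BINARY_OP + → 1 + 1 = 2. Stack: [2]
STORE_FAST i → i=2. Stack: []
LOAD_FAST i → push 2. Stack: [2]
LOAD_CONST → push 3. Stack: [2, 3]
COMPARE_OP bool(<) → 2 vs 3 = True. Stack: [True]
POP_JUMP_IF_FALSE → pop True; no jump. Stack: []
LOAD_FAST_LOAD_FAST p,i → push 0,2. Stack: [0, 2]
BINARY_OP + → 0 + 2 = 2. Stack: [2]
STORE_FAST p → p=2. Stack: []
LOAD_CONST → push 2. Stack: [2]
LOAD_FAST p → push 2. Stack: [2, 2]
BINARY_OP // → 2 // 2 = 1. Stack: [1]
STORE_FAST p → p=1. Stack: []
LOAD_FAST i → push 2. Stack: [2]
LOAD_CONST → push 1. Stack: [2, 1]
BINARY_OP + → 2 + 1 = 3. Stack: [3]
STORE_FAST i → i=3. Stack: []
LOAD_FAST i → push 3. Stack: [3]
LOAD_CONST → push 3. Stack: [3, 3]
COMPARE_OP bool(<) → 3 vs 3 = False. Stack: [False]
POP_JUMP_IF_FALSE → pop False; jump. Stack: []
LOAD_FAST p → push 1. Stack: [1]
RETURN_VALUE → return 1.

1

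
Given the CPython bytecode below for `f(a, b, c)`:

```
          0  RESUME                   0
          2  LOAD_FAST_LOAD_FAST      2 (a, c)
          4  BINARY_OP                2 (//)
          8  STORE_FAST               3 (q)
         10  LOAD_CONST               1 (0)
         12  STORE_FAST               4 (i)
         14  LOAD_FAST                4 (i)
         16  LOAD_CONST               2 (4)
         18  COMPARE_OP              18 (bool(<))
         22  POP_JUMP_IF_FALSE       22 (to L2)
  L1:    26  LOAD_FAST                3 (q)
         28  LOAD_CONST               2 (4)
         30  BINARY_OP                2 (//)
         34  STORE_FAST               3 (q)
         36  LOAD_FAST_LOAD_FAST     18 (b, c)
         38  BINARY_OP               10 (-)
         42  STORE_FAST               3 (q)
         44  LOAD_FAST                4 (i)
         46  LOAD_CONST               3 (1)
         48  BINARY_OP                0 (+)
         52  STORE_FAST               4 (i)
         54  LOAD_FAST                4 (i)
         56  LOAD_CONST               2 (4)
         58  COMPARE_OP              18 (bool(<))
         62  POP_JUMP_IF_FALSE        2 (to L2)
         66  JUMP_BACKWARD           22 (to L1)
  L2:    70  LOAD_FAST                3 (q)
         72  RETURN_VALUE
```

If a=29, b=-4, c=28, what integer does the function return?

-32

LOAD_FAST_LOAD_FAST a,c → push 29,28
BINARY_OP // → 29 // 28 = 1
STORE_FAST q → q=1
LOAD_CONST → push 0
STORE_FAST i → i=0
LOAD_FAST i → push 0
LOAD_CONST → push 4
COMPARE_OP bool(<) → 0 vs 4 = True
POP_JUMP_IF_FALSE → pop True; no jump
LOAD_FAST q → push 1
LOAD_CONST → push 4
BINARY_OP // → 1 // 4 = 0
STORE_FAST q → q=0
LOAD_FAST_LOAD_FAST b,c → push -4,28
BINARY_OP - → -4 - 28 = -32
STORE_FAST q → q=-32
LOAD_FAST i → push 0
LOAD_CONST → push 1
BINARY_OP + → 0 + 1 = 1
STORE_FAST i → i=1
LOAD_FAST i → push 1
LOAD_CONST → push 4
COMPARE_OP bool(<) → 1 vs 4 = True
POP_JUMP_IF_FALSE → pop True; no jump
LOAD_FAST q → push -32
LOAD_CONST → push 4
BINARY_OP // → -32 // 4 = -8
STORE_FAST q → q=-8
LOAD_FAST_LOAD_FAST b,c → push -4,28
BINARY_OP - → -4 - 28 = -32
STORE_FAST q → q=-32
LOAD_FAST i → push 1
LOAD_CONST → push 1
BINARY_OP + → 1 + 1 = 2
STORE_FAST i → i=2
LOAD_FAST i → push 2
LOAD_CONST → push 4
COMPARE_OP bool(<) → 2 vs 4 = True
POP_JUMP_IF_FALSE → pop True; no jump
LOAD_FAST q → push -32
LOAD_CONST → push 4
BINARY_OP // → -32 // 4 = -8
STORE_FAST q → q=-8
LOAD_FAST_LOAD_FAST b,c → push -4,28
BINARY_OP - → -4 - 28 = -32
STORE_FAST q → q=-32
LOAD_FAST i → push 2
LOAD_CONST → push 1
BINARY_OP + → 2 + 1 = 3
STORE_FAST i → i=3
LOAD_FAST i → push 3
LOAD_CONST → push 4
COMPARE_OP bool(<) → 3 vs 4 = True
POP_JUMP_IF_FALSE → pop True; no jump
LOAD_FAST q → push -32
LOAD_CONST → push 4
BINARY_OP // → -32 // 4 = -8
STORE_FAST q → q=-8
LOAD_FAST_LOAD_FAST b,c → push -4,28
BINARY_OP - → -4 - 28 = -32
STORE_FAST q → q=-32
LOAD_FAST i → push 3
LOAD_CONST → push 1
BINARY_OP + → 3 + 1 = 4
STORE_FAST i → i=4
LOAD_FAST i → push 4
LOAD_CONST → push 4
COMPARE_OP bool(<) → 4 vs 4 = False
POP_JUMP_IF_FALSE → pop False; jump
LOAD_FAST q → push -32
RETURN_VALUE → return -32.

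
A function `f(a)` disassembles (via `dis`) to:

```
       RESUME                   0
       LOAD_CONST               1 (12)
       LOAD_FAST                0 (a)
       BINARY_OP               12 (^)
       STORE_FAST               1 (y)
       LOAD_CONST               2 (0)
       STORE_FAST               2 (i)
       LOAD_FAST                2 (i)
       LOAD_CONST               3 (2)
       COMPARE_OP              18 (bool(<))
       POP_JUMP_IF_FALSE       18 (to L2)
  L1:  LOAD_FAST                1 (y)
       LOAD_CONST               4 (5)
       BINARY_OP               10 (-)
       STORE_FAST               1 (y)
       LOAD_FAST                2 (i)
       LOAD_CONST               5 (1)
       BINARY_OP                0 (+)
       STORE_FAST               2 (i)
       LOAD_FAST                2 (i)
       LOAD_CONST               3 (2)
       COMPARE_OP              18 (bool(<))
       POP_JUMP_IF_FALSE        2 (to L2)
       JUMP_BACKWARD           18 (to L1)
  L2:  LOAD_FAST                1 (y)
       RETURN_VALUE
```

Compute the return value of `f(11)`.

-3

LOAD_CONST → push 12. Stack: [12]
LOAD_FAST a → push 11. Stack: [12, 11]
BINARY_OP ^ → 12 ^ 11 = 7. Stack: [7]
STORE_FAST y → y=7. Stack: []
LOAD_CONST → push 0. Stack: [0]
STORE_FAST i → i=0. Stack: []
LOAD_FAST i → push 0. Stack: [0]
LOAD_CONST → push 2. Stack: [0, 2]
COMPARE_OP bool(<) → 0 vs 2 = True. Stack: [True]
POP_JUMP_IF_FALSE → pop True; no jump. Stack: []
LOAD_FAST y → push 7. Stack: [7]
LOAD_CONST → push 5. Stack: [7, 5]
BINARY_OP - → 7 - 5 = 2. Stack: [2]
STORE_FAST y → y=2. Stack: []
LOAD_FAST i → push 0. Stack: [0]
LOAD_CONST → push 1. Stack: [0, 1]
BINARY_OP + → 0 + 1 = 1. Stack: [1]
STORE_FAST i → i=1. Stack: []
LOAD_FAST i → push 1. Stack: [1]
LOAD_CONST → push 2. Stack: [1, 2]
COMPARE_OP bool(<) → 1 vs 2 = True. Stack: [True]
POP_JUMP_IF_FALSE → pop True; no jump. Stack: []
LOAD_FAST y → push 2. Stack: [2]
LOAD_CONST → push 5. Stack: [2, 5]
BINARY_OP - → 2 - 5 = -3. Stack: [-3]
STORE_FAST y → y=-3. Stack: []
LOAD_FAST i → push 1. Stack: [1]
LOAD_CONST → push 1. Stack: [1, 1]
BINARY_OP + → 1 + 1 = 2. Stack: [2]
STORE_FAST i → i=2. Stack: []
LOAD_FAST i → push 2. Stack: [2]
LOAD_CONST → push 2. Stack: [2, 2]
COMPARE_OP bool(<) → 2 vs 2 = False. Stack: [False]
POP_JUMP_IF_FALSE → pop False; jump. Stack: []
LOAD_FAST y → push -3. Stack: [-3]
RETURN_VALUE → return -3.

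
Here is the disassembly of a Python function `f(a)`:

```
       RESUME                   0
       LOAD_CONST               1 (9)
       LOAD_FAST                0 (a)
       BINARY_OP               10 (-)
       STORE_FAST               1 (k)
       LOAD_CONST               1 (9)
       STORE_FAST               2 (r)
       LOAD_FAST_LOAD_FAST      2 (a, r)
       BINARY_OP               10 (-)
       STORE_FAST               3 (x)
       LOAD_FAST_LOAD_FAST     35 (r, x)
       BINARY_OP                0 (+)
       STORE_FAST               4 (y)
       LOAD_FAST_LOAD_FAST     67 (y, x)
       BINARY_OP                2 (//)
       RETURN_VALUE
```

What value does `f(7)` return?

LOAD_CONST → push 9. Stack: [9]
LOAD_FAST a → push 7. Stack: [9, 7]
BINARY_OP - → 9 - 7 = 2. Stack: [2]
STORE_FAST k → k=2. Stack: []
LOAD_CONST → push 9. Stack: [9]
STORE_FAST r → r=9. Stack: []
LOAD_FAST_LOAD_FAST a,r → push 7,9. Stack: [7, 9]
BINARY_OP - → 7 - 9 = -2. Stack: [-2]
STORE_FAST x → x=-2. Stack: []
LOAD_FAST_LOAD_FAST r,x → push 9,-2. Stack: [9, -2]
BINARY_OP + → 9 + -2 = 7. Stack: [7]
STORE_FAST y → y=7. Stack: []
LOAD_FAST_LOAD_FAST y,x → push 7,-2. Stack: [7, -2]
BINARY_OP // → 7 // -2 = -4. Stack: [-4]
RETURN_VALUE → return -4.

-4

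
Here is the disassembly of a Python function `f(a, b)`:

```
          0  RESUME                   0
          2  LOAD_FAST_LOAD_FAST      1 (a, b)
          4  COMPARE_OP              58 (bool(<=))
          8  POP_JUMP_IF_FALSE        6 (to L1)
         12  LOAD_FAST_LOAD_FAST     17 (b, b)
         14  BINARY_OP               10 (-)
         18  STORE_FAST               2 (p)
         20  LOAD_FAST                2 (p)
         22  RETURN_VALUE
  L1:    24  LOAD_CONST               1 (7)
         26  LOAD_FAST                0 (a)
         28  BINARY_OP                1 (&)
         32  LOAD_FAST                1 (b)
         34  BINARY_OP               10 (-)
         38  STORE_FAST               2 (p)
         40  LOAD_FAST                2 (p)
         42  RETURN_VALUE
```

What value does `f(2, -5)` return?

7

LOAD_FAST_LOAD_FAST a,b → push 2,-5. Stack: [2, -5]
COMPARE_OP bool(<=) → 2 vs -5 = False. Stack: [False]
POP_JUMP_IF_FALSE → pop False; jump. Stack: []
LOAD_CONST → push 7. Stack: [7]
LOAD_FAST a → push 2. Stack: [7, 2]
BINARY_OP & → 7 & 2 = 2. Stack: [2]
LOAD_FAST b → push -5. Stack: [2, -5]
BINARY_OP - → 2 - -5 = 7. Stack: [7]
STORE_FAST p → p=7. Stack: []
LOAD_FAST p → push 7. Stack: [7]
RETURN_VALUE → return 7.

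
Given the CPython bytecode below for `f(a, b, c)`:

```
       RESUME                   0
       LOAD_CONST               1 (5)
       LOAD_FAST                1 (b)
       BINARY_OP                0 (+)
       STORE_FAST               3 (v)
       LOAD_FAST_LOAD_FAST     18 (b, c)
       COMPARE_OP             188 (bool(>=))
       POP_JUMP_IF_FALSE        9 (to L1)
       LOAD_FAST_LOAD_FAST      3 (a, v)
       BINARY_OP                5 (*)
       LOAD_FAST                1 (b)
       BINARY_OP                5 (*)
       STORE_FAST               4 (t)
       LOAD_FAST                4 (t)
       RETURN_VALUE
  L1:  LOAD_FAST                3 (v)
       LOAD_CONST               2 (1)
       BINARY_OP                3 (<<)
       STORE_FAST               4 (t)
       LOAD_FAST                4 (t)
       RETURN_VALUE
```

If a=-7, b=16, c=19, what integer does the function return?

42

LOAD_CONST → push 5. Stack: [5]
LOAD_FAST b → push 16. Stack: [5, 16]
BINARY_OP + → 5 + 16 = 21. Stack: [21]
STORE_FAST v → v=21. Stack: []
LOAD_FAST_LOAD_FAST b,c → push 16,19. Stack: [16, 19]
COMPARE_OP bool(>=) → 16 vs 19 = False. Stack: [False]
POP_JUMP_IF_FALSE → pop False; jump. Stack: []
LOAD_FAST v → push 21. Stack: [21]
LOAD_CONST → push 1. Stack: [21, 1]
BINARY_OP << → 21 << 1 = 42. Stack: [42]
STORE_FAST t → t=42. Stack: []
LOAD_FAST t → push 42. Stack: [42]
RETURN_VALUE → return 42.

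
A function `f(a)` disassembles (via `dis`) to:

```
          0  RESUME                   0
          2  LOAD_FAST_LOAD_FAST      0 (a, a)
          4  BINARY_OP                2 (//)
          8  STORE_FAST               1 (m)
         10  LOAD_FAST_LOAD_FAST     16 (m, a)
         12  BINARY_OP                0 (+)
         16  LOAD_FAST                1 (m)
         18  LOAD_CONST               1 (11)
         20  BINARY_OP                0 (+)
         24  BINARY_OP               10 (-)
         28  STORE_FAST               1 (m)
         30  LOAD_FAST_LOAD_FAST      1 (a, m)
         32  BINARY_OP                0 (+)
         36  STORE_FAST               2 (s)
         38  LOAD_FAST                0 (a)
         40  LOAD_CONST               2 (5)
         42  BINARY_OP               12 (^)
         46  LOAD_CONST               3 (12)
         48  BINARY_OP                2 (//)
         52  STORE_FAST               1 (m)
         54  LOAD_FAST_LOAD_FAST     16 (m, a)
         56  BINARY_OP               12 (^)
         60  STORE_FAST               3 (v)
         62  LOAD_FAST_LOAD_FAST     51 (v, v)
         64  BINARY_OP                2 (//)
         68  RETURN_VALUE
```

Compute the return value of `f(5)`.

1

LOAD_FAST_LOAD_FAST a,a → push 5,5. Stack: [5, 5]
BINARY_OP // → 5 // 5 = 1. Stack: [1]
STORE_FAST m → m=1. Stack: []
LOAD_FAST_LOAD_FAST m,a → push 1,5. Stack: [1, 5]
BINARY_OP + → 1 + 5 = 6. Stack: [6]
LOAD_FAST m → push 1. Stack: [6, 1]
LOAD_CONST → push 11. Stack: [6, 1, 11]
BINARY_OP + → 1 + 11 = 12. Stack: [6, 12]
BINARY_OP - → 6 - 12 = -6. Stack: [-6]
STORE_FAST m → m=-6. Stack: []
LOAD_FAST_LOAD_FAST a,m → push 5,-6. Stack: [5, -6]
BINARY_OP + → 5 + -6 = -1. Stack: [-1]
STORE_FAST s → s=-1. Stack: []
LOAD_FAST a → push 5. Stack: [5]
LOAD_CONST → push 5. Stack: [5, 5]
BINARY_OP ^ → 5 ^ 5 = 0. Stack: [0]
LOAD_CONST → push 12. Stack: [0, 12]
BINARY_OP // → 0 // 12 = 0. Stack: [0]
STORE_FAST m → m=0. Stack: []
LOAD_FAST_LOAD_FAST m,a → push 0,5. Stack: [0, 5]
BINARY_OP ^ → 0 ^ 5 = 5. Stack: [5]
STORE_FAST v → v=5. Stack: []
LOAD_FAST_LOAD_FAST v,v → push 5,5. Stack: [5, 5]
BINARY_OP // → 5 // 5 = 1. Stack: [1]
RETURN_VALUE → return 1.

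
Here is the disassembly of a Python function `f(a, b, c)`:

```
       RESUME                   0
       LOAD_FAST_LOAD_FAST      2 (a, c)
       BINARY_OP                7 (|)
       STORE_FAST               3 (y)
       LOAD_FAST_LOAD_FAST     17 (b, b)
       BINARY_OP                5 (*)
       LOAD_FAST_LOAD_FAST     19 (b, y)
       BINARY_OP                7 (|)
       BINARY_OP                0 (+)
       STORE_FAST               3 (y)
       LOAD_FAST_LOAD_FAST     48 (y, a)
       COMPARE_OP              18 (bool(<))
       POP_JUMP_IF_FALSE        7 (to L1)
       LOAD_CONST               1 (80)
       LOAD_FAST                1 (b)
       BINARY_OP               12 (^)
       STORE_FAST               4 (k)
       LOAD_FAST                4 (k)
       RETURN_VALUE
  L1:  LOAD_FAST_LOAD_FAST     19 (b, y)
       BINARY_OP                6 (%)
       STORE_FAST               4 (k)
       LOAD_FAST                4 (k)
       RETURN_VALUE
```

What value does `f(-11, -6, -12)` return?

29

LOAD_FAST_LOAD_FAST a,c → push -11,-12. Stack: [-11, -12]
BINARY_OP | → -11 | -12 = -11. Stack: [-11]
STORE_FAST y → y=-11. Stack: []
LOAD_FAST_LOAD_FAST b,b → push -6,-6. Stack: [-6, -6]
BINARY_OP * → -6 * -6 = 36. Stack: [36]
LOAD_FAST_LOAD_FAST b,y → push -6,-11. Stack: [36, -6, -11]
BINARY_OP | → -6 | -11 = -1. Stack: [36, -1]
BINARY_OP + → 36 + -1 = 35. Stack: [35]
STORE_FAST y → y=35. Stack: []
LOAD_FAST_LOAD_FAST y,a → push 35,-11. Stack: [35, -11]
COMPARE_OP bool(<) → 35 vs -11 = False. Stack: [False]
POP_JUMP_IF_FALSE → pop False; jump. Stack: []
LOAD_FAST_LOAD_FAST b,y → push -6,35. Stack: [-6, 35]
BINARY_OP % → -6 % 35 = 29. Stack: [29]
STORE_FAST k → k=29. Stack: []
LOAD_FAST k → push 29. Stack: [29]
RETURN_VALUE → return 29.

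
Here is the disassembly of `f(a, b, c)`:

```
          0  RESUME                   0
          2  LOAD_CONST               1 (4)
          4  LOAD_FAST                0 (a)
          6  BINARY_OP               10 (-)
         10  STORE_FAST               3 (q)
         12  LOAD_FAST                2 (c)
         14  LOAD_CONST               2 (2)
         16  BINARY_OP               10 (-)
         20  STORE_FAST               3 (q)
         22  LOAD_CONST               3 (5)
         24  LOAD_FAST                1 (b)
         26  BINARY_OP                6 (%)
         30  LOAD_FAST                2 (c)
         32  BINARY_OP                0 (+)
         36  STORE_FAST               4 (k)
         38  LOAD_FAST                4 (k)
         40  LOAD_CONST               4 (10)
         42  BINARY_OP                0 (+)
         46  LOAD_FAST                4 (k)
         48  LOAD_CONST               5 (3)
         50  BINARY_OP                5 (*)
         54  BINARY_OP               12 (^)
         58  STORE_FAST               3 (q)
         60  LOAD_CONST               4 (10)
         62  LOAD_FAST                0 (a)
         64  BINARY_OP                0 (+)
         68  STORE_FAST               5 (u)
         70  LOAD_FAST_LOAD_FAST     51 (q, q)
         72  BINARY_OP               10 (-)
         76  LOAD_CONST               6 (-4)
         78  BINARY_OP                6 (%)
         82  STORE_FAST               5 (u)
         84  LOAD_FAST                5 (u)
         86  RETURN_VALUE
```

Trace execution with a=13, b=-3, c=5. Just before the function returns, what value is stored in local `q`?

2

LOAD_CONST → push 4. Stack: [4]
LOAD_FAST a → push 13. Stack: [4, 13]
BINARY_OP - → 4 - 13 = -9. Stack: [-9]
STORE_FAST q → q=-9. Stack: []
LOAD_FAST c → push 5. Stack: [5]
LOAD_CONST → push 2. Stack: [5, 2]
BINARY_OP - → 5 - 2 = 3. Stack: [3]
STORE_FAST q → q=3. Stack: []
LOAD_CONST → push 5. Stack: [5]
LOAD_FAST b → push -3. Stack: [5, -3]
BINARY_OP % → 5 % -3 = -1. Stack: [-1]
LOAD_FAST c → push 5. Stack: [-1, 5]
BINARY_OP + → -1 + 5 = 4. Stack: [4]
STORE_FAST k → k=4. Stack: []
LOAD_FAST k → push 4. Stack: [4]
LOAD_CONST → push 10. Stack: [4, 10]
BINARY_OP + → 4 + 10 = 14. Stack: [14]
LOAD_FAST k → push 4. Stack: [14, 4]
LOAD_CONST → push 3. Stack: [14, 4, 3]
BINARY_OP * → 4 * 3 = 12. Stack: [14, 12]
BINARY_OP ^ → 14 ^ 12 = 2. Stack: [2]
STORE_FAST q → q=2. Stack: []
LOAD_CONST → push 10. Stack: [10]
LOAD_FAST a → push 13. Stack: [10, 13]
BINARY_OP + → 10 + 13 = 23. Stack: [23]
STORE_FAST u → u=23. Stack: []
LOAD_FAST_LOAD_FAST q,q → push 2,2. Stack: [2, 2]
BINARY_OP - → 2 - 2 = 0. Stack: [0]
LOAD_CONST → push -4. Stack: [0, -4]
BINARY_OP % → 0 % -4 = 0. Stack: [0]
STORE_FAST u → u=0. Stack: []
LOAD_FAST u → push 0. Stack: [0]
RETURN_VALUE → return 0.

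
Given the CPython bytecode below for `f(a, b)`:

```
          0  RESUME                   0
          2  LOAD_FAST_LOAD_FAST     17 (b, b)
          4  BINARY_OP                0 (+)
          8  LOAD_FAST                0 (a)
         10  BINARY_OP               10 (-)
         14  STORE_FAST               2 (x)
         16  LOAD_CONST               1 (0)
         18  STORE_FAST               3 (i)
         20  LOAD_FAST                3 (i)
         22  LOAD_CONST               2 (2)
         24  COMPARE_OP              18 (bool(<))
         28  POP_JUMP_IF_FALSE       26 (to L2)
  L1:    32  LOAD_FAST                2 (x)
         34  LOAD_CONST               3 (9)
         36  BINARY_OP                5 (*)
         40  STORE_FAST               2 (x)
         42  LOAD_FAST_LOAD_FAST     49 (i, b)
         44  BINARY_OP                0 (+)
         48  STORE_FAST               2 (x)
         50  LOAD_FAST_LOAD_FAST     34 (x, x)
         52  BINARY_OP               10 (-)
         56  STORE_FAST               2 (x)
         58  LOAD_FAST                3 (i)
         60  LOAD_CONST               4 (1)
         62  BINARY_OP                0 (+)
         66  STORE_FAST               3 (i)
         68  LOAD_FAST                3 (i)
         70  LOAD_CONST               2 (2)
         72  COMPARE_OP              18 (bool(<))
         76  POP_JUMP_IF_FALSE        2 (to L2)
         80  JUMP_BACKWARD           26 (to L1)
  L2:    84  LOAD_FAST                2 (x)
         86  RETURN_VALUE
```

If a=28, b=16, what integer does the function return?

0

LOAD_FAST_LOAD_FAST b,b → push 16,16. Stack: [16, 16]
BINARY_OP + → 16 + 16 = 32. Stack: [32]
LOAD_FAST a → push 28. Stack: [32, 28]
BINARY_OP - → 32 - 28 = 4. Stack: [4]
STORE_FAST x → x=4. Stack: []
LOAD_CONST → push 0. Stack: [0]
STORE_FAST i → i=0. Stack: []
LOAD_FAST i → push 0. Stack: [0]
LOAD_CONST → push 2. Stack: [0, 2]
COMPARE_OP bool(<) → 0 vs 2 = True. Stack: [True]
POP_JUMP_IF_FALSE → pop True; no jump. Stack: []
LOAD_FAST x → push 4. Stack: [4]
LOAD_CONST → push 9. Stack: [4, 9]
BINARY_OP * → 4 * 9 = 36. Stack: [36]
STORE_FAST x → x=36. Stack: []
LOAD_FAST_LOAD_FAST i,b → push 0,16. Stack: [0, 16]
BINARY_OP + → 0 + 16 = 16. Stack: [16]
STORE_FAST x → x=16. Stack: []
LOAD_FAST_LOAD_FAST x,x → push 16,16. Stack: [16, 16]
BINARY_OP - → 16 - 16 = 0. Stack: [0]
STORE_FAST x → x=0. Stack: []
LOAD_FAST i → push 0. Stack: [0]
LOAD_CONST → push 1. Stack: [0, 1]
BINARY_OP + → 0 + 1 = 1. Stack: [1]
STORE_FAST i → i=1. Stack: []
LOAD_FAST i → push 1. Stack: [1]
LOAD_CONST → push 2. Stack: [1, 2]
COMPARE_OP bool(<) → 1 vs 2 = True. Stack: [True]
POP_JUMP_IF_FALSE → pop True; no jump. Stack: []
LOAD_FAST x → push 0. Stack: [0]
LOAD_CONST → push 9. Stack: [0, 9]
BINARY_OP * → 0 * 9 = 0. Stack: [0]
STORE_FAST x → x=0. Stack: []
LOAD_FAST_LOAD_FAST i,b → push 1,16. Stack: [1, 16]
BINARY_OP + → 1 + 16 = 17. Stack: [17]
STORE_FAST x → x=17. Stack: []
LOAD_FAST_LOAD_FAST x,x → push 17,17. Stack: [17, 17]
BINARY_OP - → 17 - 17 = 0. Stack: [0]
STORE_FAST x → x=0. Stack: []
LOAD_FAST i → push 1. Stack: [1]
LOAD_CONST → push 1. Stack: [1, 1]
BINARY_OP + → 1 + 1 = 2. Stack: [2]
STORE_FAST i → i=2. Stack: []
LOAD_FAST i → push 2. Stack: [2]
LOAD_CONST → push 2. Stack: [2, 2]
COMPARE_OP bool(<) → 2 vs 2 = False. Stack: [False]
POP_JUMP_IF_FALSE → pop False; jump. Stack: []
LOAD_FAST x → push 0. Stack: [0]
RETURN_VALUE → return 0.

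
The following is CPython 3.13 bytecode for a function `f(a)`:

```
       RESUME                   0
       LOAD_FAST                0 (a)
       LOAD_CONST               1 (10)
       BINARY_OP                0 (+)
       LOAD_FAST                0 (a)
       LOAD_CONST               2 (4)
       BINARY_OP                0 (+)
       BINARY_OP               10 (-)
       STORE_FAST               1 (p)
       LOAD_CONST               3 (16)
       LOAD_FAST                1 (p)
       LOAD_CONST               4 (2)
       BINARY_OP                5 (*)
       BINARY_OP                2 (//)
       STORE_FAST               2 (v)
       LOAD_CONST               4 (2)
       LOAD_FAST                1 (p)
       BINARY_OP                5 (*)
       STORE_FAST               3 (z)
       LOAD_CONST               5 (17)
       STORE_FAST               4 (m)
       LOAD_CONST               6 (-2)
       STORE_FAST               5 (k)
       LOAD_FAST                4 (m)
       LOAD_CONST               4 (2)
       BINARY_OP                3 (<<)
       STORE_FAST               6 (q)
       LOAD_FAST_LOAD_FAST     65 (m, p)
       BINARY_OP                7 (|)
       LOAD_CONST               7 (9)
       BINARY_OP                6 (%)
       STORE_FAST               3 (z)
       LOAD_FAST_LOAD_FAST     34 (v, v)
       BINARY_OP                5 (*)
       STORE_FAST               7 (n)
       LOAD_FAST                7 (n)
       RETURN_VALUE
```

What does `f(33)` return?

1

LOAD_FAST a → push 33. Stack: [33]
LOAD_CONST → push 10. Stack: [33, 10]
BINARY_OP + → 33 + 10 = 43. Stack: [43]
LOAD_FAST a → push 33. Stack: [43, 33]
LOAD_CONST → push 4. Stack: [43, 33, 4]
BINARY_OP + → 33 + 4 = 37. Stack: [43, 37]
BINARY_OP - → 43 - 37 = 6. Stack: [6]
STORE_FAST p → p=6. Stack: []
LOAD_CONST → push 16. Stack: [16]
LOAD_FAST p → push 6. Stack: [16, 6]
LOAD_CONST → push 2. Stack: [16, 6, 2]
BINARY_OP * → 6 * 2 = 12. Stack: [16, 12]
BINARY_OP // → 16 // 12 = 1. Stack: [1]
STORE_FAST v → v=1. Stack: []
LOAD_CONST → push 2. Stack: [2]
LOAD_FAST p → push 6. Stack: [2, 6]
BINARY_OP * → 2 * 6 = 12. Stack: [12]
STORE_FAST z → z=12. Stack: []
LOAD_CONST → push 17. Stack: [17]
STORE_FAST m → m=17. Stack: []
LOAD_CONST → push -2. Stack: [-2]
STORE_FAST k → k=-2. Stack: []
LOAD_FAST m → push 17. Stack: [17]
LOAD_CONST → push 2. Stack: [17, 2]
BINARY_OP << → 17 << 2 = 68. Stack: [68]
STORE_FAST q → q=68. Stack: []
LOAD_FAST_LOAD_FAST m,p → push 17,6. Stack: [17, 6]
BINARY_OP | → 17 | 6 = 23. Stack: [23]
LOAD_CONST → push 9. Stack: [23, 9]
BINARY_OP % → 23 % 9 = 5. Stack: [5]
STORE_FAST z → z=5. Stack: []
LOAD_FAST_LOAD_FAST v,v → push 1,1. Stack: [1, 1]
BINARY_OP * → 1 * 1 = 1. Stack: [1]
STORE_FAST n → n=1. Stack: []
LOAD_FAST n → push 1. Stack: [1]
RETURN_VALUE → return 1.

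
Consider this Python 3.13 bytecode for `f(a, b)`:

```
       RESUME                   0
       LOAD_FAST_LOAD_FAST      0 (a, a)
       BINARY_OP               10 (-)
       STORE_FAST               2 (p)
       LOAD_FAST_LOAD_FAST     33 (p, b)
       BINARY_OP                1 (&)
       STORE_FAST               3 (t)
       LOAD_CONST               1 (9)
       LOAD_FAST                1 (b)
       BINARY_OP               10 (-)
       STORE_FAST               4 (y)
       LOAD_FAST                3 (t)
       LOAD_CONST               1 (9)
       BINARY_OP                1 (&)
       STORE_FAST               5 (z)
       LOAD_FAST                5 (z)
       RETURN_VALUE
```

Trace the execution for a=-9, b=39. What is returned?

0

LOAD_FAST_LOAD_FAST a,a → push -9,-9. Stack: [-9, -9]
BINARY_OP - → -9 - -9 = 0. Stack: [0]
STORE_FAST p → p=0. Stack: []
LOAD_FAST_LOAD_FAST p,b → push 0,39. Stack: [0, 39]
BINARY_OP & → 0 & 39 = 0. Stack: [0]
STORE_FAST t → t=0. Stack: []
LOAD_CONST → push 9. Stack: [9]
LOAD_FAST b → push 39. Stack: [9, 39]
BINARY_OP - → 9 - 39 = -30. Stack: [-30]
STORE_FAST y → y=-30. Stack: []
LOAD_FAST t → push 0. Stack: [0]
LOAD_CONST → push 9. Stack: [0, 9]
BINARY_OP & → 0 & 9 = 0. Stack: [0]
STORE_FAST z → z=0. Stack: []
LOAD_FAST z → push 0. Stack: [0]
RETURN_VALUE → return 0.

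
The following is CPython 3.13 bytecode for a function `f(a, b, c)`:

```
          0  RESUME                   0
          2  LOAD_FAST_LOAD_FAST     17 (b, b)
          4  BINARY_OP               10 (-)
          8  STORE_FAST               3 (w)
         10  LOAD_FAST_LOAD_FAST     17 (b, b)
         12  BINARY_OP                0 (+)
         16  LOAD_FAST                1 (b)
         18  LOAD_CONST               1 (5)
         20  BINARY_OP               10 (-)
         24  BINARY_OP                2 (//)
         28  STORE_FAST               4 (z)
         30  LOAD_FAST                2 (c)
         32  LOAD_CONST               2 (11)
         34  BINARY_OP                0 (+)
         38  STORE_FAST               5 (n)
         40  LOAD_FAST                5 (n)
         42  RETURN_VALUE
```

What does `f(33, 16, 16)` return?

27

LOAD_FAST_LOAD_FAST b,b → push 16,16. Stack: [16, 16]
BINARY_OP - → 16 - 16 = 0. Stack: [0]
STORE_FAST w → w=0. Stack: []
LOAD_FAST_LOAD_FAST b,b → push 16,16. Stack: [16, 16]
BINARY_OP + → 16 + 16 = 32. Stack: [32]
LOAD_FAST b → push 16. Stack: [32, 16]
LOAD_CONST → push 5. Stack: [32, 16, 5]
BINARY_OP - → 16 - 5 = 11. Stack: [32, 11]
BINARY_OP // → 32 // 11 = 2. Stack: [2]
STORE_FAST z → z=2. Stack: []
LOAD_FAST c → push 16. Stack: [16]
LOAD_CONST → push 11. Stack: [16, 11]
BINARY_OP + → 16 + 11 = 27. Stack: [27]
STORE_FAST n → n=27. Stack: []
LOAD_FAST n → push 27. Stack: [27]
RETURN_VALUE → return 27.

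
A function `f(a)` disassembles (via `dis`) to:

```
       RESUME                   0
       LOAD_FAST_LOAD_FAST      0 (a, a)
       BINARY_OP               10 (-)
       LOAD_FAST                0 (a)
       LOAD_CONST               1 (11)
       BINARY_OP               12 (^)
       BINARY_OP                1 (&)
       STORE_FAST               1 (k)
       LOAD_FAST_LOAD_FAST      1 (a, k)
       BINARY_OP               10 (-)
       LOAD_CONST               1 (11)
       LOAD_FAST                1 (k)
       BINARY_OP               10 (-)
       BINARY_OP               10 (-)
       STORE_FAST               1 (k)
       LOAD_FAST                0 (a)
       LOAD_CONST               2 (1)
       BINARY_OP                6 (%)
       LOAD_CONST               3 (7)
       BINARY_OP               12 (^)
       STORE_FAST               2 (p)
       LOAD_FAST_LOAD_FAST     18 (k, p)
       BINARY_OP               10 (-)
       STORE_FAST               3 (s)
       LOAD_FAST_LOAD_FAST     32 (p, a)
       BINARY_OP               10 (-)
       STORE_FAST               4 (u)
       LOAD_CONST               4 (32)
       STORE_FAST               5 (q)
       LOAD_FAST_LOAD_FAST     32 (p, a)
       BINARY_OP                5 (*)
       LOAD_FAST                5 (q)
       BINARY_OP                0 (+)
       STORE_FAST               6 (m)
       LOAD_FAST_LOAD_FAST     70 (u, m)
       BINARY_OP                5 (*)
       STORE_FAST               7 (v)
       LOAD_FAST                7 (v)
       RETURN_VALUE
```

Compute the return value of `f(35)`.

-7756

LOAD_FAST_LOAD_FAST a,a → push 35,35. Stack: [35, 35]
BINARY_OP - → 35 - 35 = 0. Stack: [0]
LOAD_FAST a → push 35. Stack: [0, 35]
LOAD_CONST → push 11. Stack: [0, 35, 11]
BINARY_OP ^ → 35 ^ 11 = 40. Stack: [0, 40]
BINARY_OP & → 0 & 40 = 0. Stack: [0]
STORE_FAST k → k=0. Stack: []
LOAD_FAST_LOAD_FAST a,k → push 35,0. Stack: [35, 0]
BINARY_OP - → 35 - 0 = 35. Stack: [35]
LOAD_CONST → push 11. Stack: [35, 11]
LOAD_FAST k → push 0. Stack: [35, 11, 0]
BINARY_OP - → 11 - 0 = 11. Stack: [35, 11]
BINARY_OP - → 35 - 11 = 24. Stack: [24]
STORE_FAST k → k=24. Stack: []
LOAD_FAST a → push 35. Stack: [35]
LOAD_CONST → push 1. Stack: [35, 1]
BINARY_OP % → 35 % 1 = 0. Stack: [0]
LOAD_CONST → push 7. Stack: [0, 7]
BINARY_OP ^ → 0 ^ 7 = 7. Stack: [7]
STORE_FAST p → p=7. Stack: []
LOAD_FAST_LOAD_FAST k,p → push 24,7. Stack: [24, 7]
BINARY_OP - → 24 - 7 = 17. Stack: [17]
STORE_FAST s → s=17. Stack: []
LOAD_FAST_LOAD_FAST p,a → push 7,35. Stack: [7, 35]
BINARY_OP - → 7 - 35 = -28. Stack: [-28]
STORE_FAST u → u=-28. Stack: []
LOAD_CONST → push 32. Stack: [32]
STORE_FAST q → q=32. Stack: []
LOAD_FAST_LOAD_FAST p,a → push 7,35. Stack: [7, 35]
BINARY_OP * → 7 * 35 = 245. Stack: [245]
LOAD_FAST q → push 32. Stack: [245, 32]
BINARY_OP + → 245 + 32 = 277. Stack: [277]
STORE_FAST m → m=277. Stack: []
LOAD_FAST_LOAD_FAST u,m → push -28,277. Stack: [-28, 277]
BINARY_OP * → -28 * 277 = -7756. Stack: [-7756]
STORE_FAST v → v=-7756. Stack: []
LOAD_FAST v → push -7756. Stack: [-7756]
RETURN_VALUE → return -7756.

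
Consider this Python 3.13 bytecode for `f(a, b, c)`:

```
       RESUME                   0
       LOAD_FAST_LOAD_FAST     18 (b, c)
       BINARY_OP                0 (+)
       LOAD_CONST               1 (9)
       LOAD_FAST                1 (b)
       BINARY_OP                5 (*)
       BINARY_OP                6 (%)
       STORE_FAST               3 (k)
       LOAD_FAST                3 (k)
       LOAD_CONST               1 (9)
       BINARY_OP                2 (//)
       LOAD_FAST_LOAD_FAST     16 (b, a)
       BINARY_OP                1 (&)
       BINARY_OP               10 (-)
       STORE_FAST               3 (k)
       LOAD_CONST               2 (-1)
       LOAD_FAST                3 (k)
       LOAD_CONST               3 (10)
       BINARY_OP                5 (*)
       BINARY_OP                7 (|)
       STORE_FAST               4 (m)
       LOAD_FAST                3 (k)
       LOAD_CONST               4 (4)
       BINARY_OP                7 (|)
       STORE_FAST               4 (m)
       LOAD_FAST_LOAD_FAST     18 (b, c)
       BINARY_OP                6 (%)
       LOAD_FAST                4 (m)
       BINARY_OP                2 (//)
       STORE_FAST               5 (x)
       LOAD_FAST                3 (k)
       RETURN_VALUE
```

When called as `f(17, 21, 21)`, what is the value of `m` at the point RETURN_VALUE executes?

-9

LOAD_FAST_LOAD_FAST b,c → push 21,21. Stack: [21, 21]
BINARY_OP + → 21 + 21 = 42. Stack: [42]
LOAD_CONST → push 9. Stack: [42, 9]
LOAD_FAST b → push 21. Stack: [42, 9, 21]
BINARY_OP * → 9 * 21 = 189. Stack: [42, 189]
BINARY_OP % → 42 % 189 = 42. Stack: [42]
STORE_FAST k → k=42. Stack: []
LOAD_FAST k → push 42. Stack: [42]
LOAD_CONST → push 9. Stack: [42, 9]
BINARY_OP // → 42 // 9 = 4. Stack: [4]
LOAD_FAST_LOAD_FAST b,a → push 21,17. Stack: [4, 21, 17]
BINARY_OP & → 21 & 17 = 17. Stack: [4, 17]
BINARY_OP - → 4 - 17 = -13. Stack: [-13]
STORE_FAST k → k=-13. Stack: []
LOAD_CONST → push -1. Stack: [-1]
LOAD_FAST k → push -13. Stack: [-1, -13]
LOAD_CONST → push 10. Stack: [-1, -13, 10]
BINARY_OP * → -13 * 10 = -130. Stack: [-1, -130]
BINARY_OP | → -1 | -130 = -1. Stack: [-1]
STORE_FAST m → m=-1. Stack: []
LOAD_FAST k → push -13. Stack: [-13]
LOAD_CONST → push 4. Stack: [-13, 4]
BINARY_OP | → -13 | 4 = -9. Stack: [-9]
STORE_FAST m → m=-9. Stack: []
LOAD_FAST_LOAD_FAST b,c → push 21,21. Stack: [21, 21]
BINARY_OP % → 21 % 21 = 0. Stack: [0]
LOAD_FAST m → push -9. Stack: [0, -9]
BINARY_OP // → 0 // -9 = 0. Stack: [0]
STORE_FAST x → x=0. Stack: []
LOAD_FAST k → push -13. Stack: [-13]
RETURN_VALUE → return -13.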